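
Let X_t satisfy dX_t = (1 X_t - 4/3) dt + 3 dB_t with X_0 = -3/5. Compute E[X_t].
E[X_t] = 4/3 - 29*exp(t)/15

Taking expectations and using E[dB_t] = 0, the mean m(t) = E[X_t] satisfies the ODE m'(t) = a m(t) + b with m(0) = x_0. With a = 1, b = -4/3, x_0 = -3/5, the solution is
  m(t) = x_0 * exp(a t) + (b/a) * (exp(a t) - 1)
       = (-3/5) * exp(1 t) + ((-4/3)/1) * (exp(1 t) - 1)
       = 4/3 - 29*exp(t)/15.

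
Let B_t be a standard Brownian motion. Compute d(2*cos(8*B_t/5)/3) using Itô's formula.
d(2*cos(8*B_t/5)/3) = (-64*cos(8*B_t/5)/75) dt + (-16*sin(8*B_t/5)/15) dB_t

Itô's formula for f(B_t) gives d f(B_t) = f'(B_t) dB_t + (1/2) f''(B_t) dt. Compute derivatives of f(x) = 2*cos(8*x/5)/3:
  f'(x)  = -16*sin(8*x/5)/15
  f''(x) = -128*cos(8*x/5)/75
Substitute x = B_t and multiply the f'' term by 1/2:
  drift     = (1/2) * (-128*cos(8*x/5)/75) evaluated at B_t = -64*cos(8*B_t/5)/75
  diffusion = (-16*sin(8*x/5)/15) evaluated at B_t = -16*sin(8*B_t/5)/15
Therefore d(2*cos(8*B_t/5)/3) = (-64*cos(8*B_t/5)/75) dt + (-16*sin(8*B_t/5)/15) dB_t.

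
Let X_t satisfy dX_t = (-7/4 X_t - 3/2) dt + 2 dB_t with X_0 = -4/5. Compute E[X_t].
E[X_t] = -6/7 + 2*exp(-7*t/4)/35

Taking expectations and using E[dB_t] = 0, the mean m(t) = E[X_t] satisfies the ODE m'(t) = a m(t) + b with m(0) = x_0. With a = -7/4, b = -3/2, x_0 = -4/5, the solution is
  m(t) = x_0 * exp(a t) + (b/a) * (exp(a t) - 1)
       = (-4/5) * exp((-7/4) t) + ((-3/2)/(-7/4)) * (exp((-7/4) t) - 1)
       = -6/7 + 2*exp(-7*t/4)/35.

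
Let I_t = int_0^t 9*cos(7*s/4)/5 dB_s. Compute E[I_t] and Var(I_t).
E[I_t] = 0; Var(I_t) = 81*t/50 + 81*sin(7*t/2)/175

The Itô integral of a deterministic integrand f(s) has mean 0 because each increment f(s) * (B_{s+ds} - B_s) has mean 0. By the Itô isometry:
  Var( int_0^t f(s) dB_s ) = E[ (int_0^t f(s) dB_s)^2 ] = int_0^t f(s)^2 ds.
Here f(s) = 9*cos(7*s/4)/5, so f(s)^2 = 81*cos(7*s/4)^2/25. Integrate:
  int_0^t (81*cos(7*s/4)^2/25) ds = 81*t/50 + 81*sin(7*t/2)/175.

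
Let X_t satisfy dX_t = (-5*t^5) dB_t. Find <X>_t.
<X>_t = 25*t^11/11

For an Itô process dX_t = a(t) dt + b(t) dB_t, the quadratic variation is <X>_t = int_0^t b(s)^2 ds (the drift term does not contribute). Here b(s) = -5*s^5, so
  b(s)^2 = 25*s^10.
Integrating from 0 to t:
  <X>_t = int_0^t (25*s^10) ds = 25*t^11/11.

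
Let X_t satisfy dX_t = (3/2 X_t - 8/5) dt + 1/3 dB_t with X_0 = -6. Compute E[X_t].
E[X_t] = 16/15 - 106*exp(3*t/2)/15

Taking expectations and using E[dB_t] = 0, the mean m(t) = E[X_t] satisfies the ODE m'(t) = a m(t) + b with m(0) = x_0. With a = 3/2, b = -8/5, x_0 = -6, the solution is
  m(t) = x_0 * exp(a t) + (b/a) * (exp(a t) - 1)
       = (-6) * exp((3/2) t) + ((-8/5)/(3/2)) * (exp((3/2) t) - 1)
       = 16/15 - 106*exp(3*t/2)/15.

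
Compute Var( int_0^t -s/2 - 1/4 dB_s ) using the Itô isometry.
Var = t*(4*t^2 + 6*t + 3)/48

The Itô integral of a deterministic integrand f(s) has mean 0 because each increment f(s) * (B_{s+ds} - B_s) has mean 0. By the Itô isometry:
  Var( int_0^t f(s) dB_s ) = E[ (int_0^t f(s) dB_s)^2 ] = int_0^t f(s)^2 ds.
Here f(s) = -s/2 - 1/4, so f(s)^2 = (2*s + 1)^2/16. Integrate:
  int_0^t ((2*s + 1)^2/16) ds = t*(4*t^2 + 6*t + 3)/48.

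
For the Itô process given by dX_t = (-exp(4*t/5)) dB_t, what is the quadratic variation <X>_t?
<X>_t = 5*exp(8*t/5)/8 - 5/8

For an Itô process dX_t = a(t) dt + b(t) dB_t, the quadratic variation is <X>_t = int_0^t b(s)^2 ds (the drift term does not contribute). Here b(s) = -exp(4*s/5), so
  b(s)^2 = exp(8*s/5).
Integrating from 0 to t:
  <X>_t = int_0^t (exp(8*s/5)) ds = 5*exp(8*t/5)/8 - 5/8.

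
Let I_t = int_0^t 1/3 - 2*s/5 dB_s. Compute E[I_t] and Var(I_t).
E[I_t] = 0; Var(I_t) = t*(12*t^2 - 30*t + 25)/225

The Itô integral of a deterministic integrand f(s) has mean 0 because each increment f(s) * (B_{s+ds} - B_s) has mean 0. By the Itô isometry:
  Var( int_0^t f(s) dB_s ) = E[ (int_0^t f(s) dB_s)^2 ] = int_0^t f(s)^2 ds.
Here f(s) = 1/3 - 2*s/5, so f(s)^2 = (6*s - 5)^2/225. Integrate:
  int_0^t ((6*s - 5)^2/225) ds = t*(12*t^2 - 30*t + 25)/225.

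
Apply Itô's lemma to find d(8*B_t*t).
d(8*B_t*t) = (8*B_t) dt + (8*t) dB_t

Itô's formula for f(t, x): d f(t, B_t) = (f_t + (1/2) f_xx) dt + f_x dB_t. Compute partials of f(t, x) = 8*t*x:
  f_t(t,x)  = 8*x
  f_x(t,x)  = 8*t
  f_xx(t,x) = 0
Assemble drift = f_t + (1/2) f_xx = 8*x and diffusion = f_x = 8*t. Substituting x = B_t:
  d(8*B_t*t) = (8*B_t) dt + (8*t) dB_t.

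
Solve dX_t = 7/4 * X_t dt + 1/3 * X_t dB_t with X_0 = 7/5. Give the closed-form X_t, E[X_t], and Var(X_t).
X_t = 7/5 * exp((61/36) t + (1/3) B_t); E[X_t] = 7*exp(7*t/4)/5; Var(X_t) = 49*(exp(t/9) - 1)*exp(7*t/2)/25

For GBM dX = mu X dt + sigma X dB with X_0 = x_0, apply Itô to Y = log X: dY = (mu - sigma^2/2) dt + sigma dB, so Y_t = log(x_0) + (mu - sigma^2/2) t + sigma B_t and hence X_t = x_0 * exp((mu - sigma^2/2) t + sigma B_t).
With mu = 7/4, sigma = 1/3, x_0 = 7/5, this gives:
  X_t = 7/5 * exp((61/36) * t + (1/3) * B_t).
Since sigma*B_t ~ Normal(0, sigma^2 t), E[exp(sigma*B_t)] = exp(sigma^2 t / 2); so E[X_t] = x_0 * exp((mu - sigma^2/2) t) * exp(sigma^2 t / 2) = x_0 * exp(mu t) = 7*exp(7*t/4)/5.
Var(X_t) = E[X_t^2] - (E[X_t])^2 = x_0^2 * exp(2 mu t) * (exp(sigma^2 t) - 1) = 49*(exp(t/9) - 1)*exp(7*t/2)/25.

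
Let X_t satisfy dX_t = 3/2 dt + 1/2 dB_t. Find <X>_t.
<X>_t = t/4

For an Itô process dX_t = a(t) dt + b(t) dB_t, the quadratic variation is <X>_t = int_0^t b(s)^2 ds (the drift term does not contribute). Here b(s) = 1/2, so
  b(s)^2 = 1/4.
Integrating from 0 to t:
  <X>_t = int_0^t (1/4) ds = t/4.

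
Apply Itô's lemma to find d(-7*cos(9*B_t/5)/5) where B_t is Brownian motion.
d(-7*cos(9*B_t/5)/5) = (567*cos(9*B_t/5)/250) dt + (63*sin(9*B_t/5)/25) dB_t

Itô's formula for f(B_t) gives d f(B_t) = f'(B_t) dB_t + (1/2) f''(B_t) dt. Compute derivatives of f(x) = -7*cos(9*x/5)/5:
  f'(x)  = 63*sin(9*x/5)/25
  f''(x) = 567*cos(9*x/5)/125
Substitute x = B_t and multiply the f'' term by 1/2:
  drift     = (1/2) * (567*cos(9*x/5)/125) evaluated at B_t = 567*cos(9*B_t/5)/250
  diffusion = (63*sin(9*x/5)/25) evaluated at B_t = 63*sin(9*B_t/5)/25
Therefore d(-7*cos(9*B_t/5)/5) = (567*cos(9*B_t/5)/250) dt + (63*sin(9*B_t/5)/25) dB_t.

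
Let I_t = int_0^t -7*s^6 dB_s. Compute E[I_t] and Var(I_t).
E[I_t] = 0; Var(I_t) = 49*t^13/13

The Itô integral of a deterministic integrand f(s) has mean 0 because each increment f(s) * (B_{s+ds} - B_s) has mean 0. By the Itô isometry:
  Var( int_0^t f(s) dB_s ) = E[ (int_0^t f(s) dB_s)^2 ] = int_0^t f(s)^2 ds.
Here f(s) = -7*s^6, so f(s)^2 = 49*s^12. Integrate:
  int_0^t (49*s^12) ds = 49*t^13/13.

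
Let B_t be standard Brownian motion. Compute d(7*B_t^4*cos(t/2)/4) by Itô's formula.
d(7*B_t^4*cos(t/2)/4) = (7*B_t^2*(-B_t^2*sin(t/2) + 12*cos(t/2))/8) dt + (7*B_t^3*cos(t/2)) dB_t

Itô's formula for f(t, x): d f(t, B_t) = (f_t + (1/2) f_xx) dt + f_x dB_t. Compute partials of f(t, x) = 7*x^4*cos(t/2)/4:
  f_t(t,x)  = -7*x^4*sin(t/2)/8
  f_x(t,x)  = 7*x^3*cos(t/2)
  f_xx(t,x) = 21*x^2*cos(t/2)
Assemble drift = f_t + (1/2) f_xx = 7*x^2*(-x^2*sin(t/2) + 12*cos(t/2))/8 and diffusion = f_x = 7*x^3*cos(t/2). Substituting x = B_t:
  d(7*B_t^4*cos(t/2)/4) = (7*B_t^2*(-B_t^2*sin(t/2) + 12*cos(t/2))/8) dt + (7*B_t^3*cos(t/2)) dB_t.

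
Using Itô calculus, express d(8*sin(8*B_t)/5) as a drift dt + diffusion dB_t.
d(8*sin(8*B_t)/5) = (-256*sin(8*B_t)/5) dt + (64*cos(8*B_t)/5) dB_t

Itô's formula for f(B_t) gives d f(B_t) = f'(B_t) dB_t + (1/2) f''(B_t) dt. Compute derivatives of f(x) = 8*sin(8*x)/5:
  f'(x)  = 64*cos(8*x)/5
  f''(x) = -512*sin(8*x)/5
Substitute x = B_t and multiply the f'' term by 1/2:
  drift     = (1/2) * (-512*sin(8*x)/5) evaluated at B_t = -256*sin(8*B_t)/5
  diffusion = (64*cos(8*x)/5) evaluated at B_t = 64*cos(8*B_t)/5
Therefore d(8*sin(8*B_t)/5) = (-256*sin(8*B_t)/5) dt + (64*cos(8*B_t)/5) dB_t.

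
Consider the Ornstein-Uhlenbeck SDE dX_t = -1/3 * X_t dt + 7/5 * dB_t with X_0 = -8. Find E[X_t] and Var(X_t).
E[X_t] = -8*exp(-t/3); Var(X_t) = 147/50 - 147*exp(-2*t/3)/50

The OU SDE dX = -theta X dt + sigma dB admits the integrating factor exp(theta t): d(exp(theta t) X_t) = sigma exp(theta t) dB_t. Integrating from 0 to t:
  X_t = x_0 * exp(-theta t) + sigma * int_0^t exp(-theta (t-s)) dB_s.
The Itô integral has mean 0 and (by the Itô isometry) variance sigma^2 * int_0^t exp(-2 theta (t - s)) ds = sigma^2 * (1 - exp(-2 theta t)) / (2 theta).
With theta = 1/3, sigma = 7/5, x_0 = -8:
  E[X_t] = -8 * exp(-1/3 t) = -8*exp(-t/3)
  Var(X_t) = (7/5)^2 * (1 - exp(-2*1/3 t)) / (2 * 1/3) = 147/50 - 147*exp(-2*t/3)/50.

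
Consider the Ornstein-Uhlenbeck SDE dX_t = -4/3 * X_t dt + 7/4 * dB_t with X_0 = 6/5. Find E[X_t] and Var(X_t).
E[X_t] = 6*exp(-4*t/3)/5; Var(X_t) = 147/128 - 147*exp(-8*t/3)/128

The OU SDE dX = -theta X dt + sigma dB admits the integrating factor exp(theta t): d(exp(theta t) X_t) = sigma exp(theta t) dB_t. Integrating from 0 to t:
  X_t = x_0 * exp(-theta t) + sigma * int_0^t exp(-theta (t-s)) dB_s.
The Itô integral has mean 0 and (by the Itô isometry) variance sigma^2 * int_0^t exp(-2 theta (t - s)) ds = sigma^2 * (1 - exp(-2 theta t)) / (2 theta).
With theta = 4/3, sigma = 7/4, x_0 = 6/5:
  E[X_t] = 6/5 * exp(-4/3 t) = 6*exp(-4*t/3)/5
  Var(X_t) = (7/4)^2 * (1 - exp(-2*4/3 t)) / (2 * 4/3) = 147/128 - 147*exp(-8*t/3)/128.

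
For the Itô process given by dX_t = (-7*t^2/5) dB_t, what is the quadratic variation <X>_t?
<X>_t = 49*t^5/125

For an Itô process dX_t = a(t) dt + b(t) dB_t, the quadratic variation is <X>_t = int_0^t b(s)^2 ds (the drift term does not contribute). Here b(s) = -7*s^2/5, so
  b(s)^2 = 49*s^4/25.
Integrating from 0 to t:
  <X>_t = int_0^t (49*s^4/25) ds = 49*t^5/125.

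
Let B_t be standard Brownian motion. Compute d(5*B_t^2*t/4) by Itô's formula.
d(5*B_t^2*t/4) = (5*B_t^2/4 + 5*t/4) dt + (5*B_t*t/2) dB_t

Itô's formula for f(t, x): d f(t, B_t) = (f_t + (1/2) f_xx) dt + f_x dB_t. Compute partials of f(t, x) = 5*t*x^2/4:
  f_t(t,x)  = 5*x^2/4
  f_x(t,x)  = 5*t*x/2
  f_xx(t,x) = 5*t/2
Assemble drift = f_t + (1/2) f_xx = 5*t/4 + 5*x^2/4 and diffusion = f_x = 5*t*x/2. Substituting x = B_t:
  d(5*B_t^2*t/4) = (5*B_t^2/4 + 5*t/4) dt + (5*B_t*t/2) dB_t.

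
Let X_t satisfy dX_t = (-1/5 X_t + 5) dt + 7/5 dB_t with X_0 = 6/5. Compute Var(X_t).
Var(X_t) = 49/10 - 49*exp(-2*t/5)/10

The variance V(t) = Var(X_t) satisfies V'(t) = 2 a V(t) + c^2 with V(0) = 0 (drift coefficient is linear in X, diffusion is constant). With a = -1/5, c = 7/5, the solution is
  V(t) = (c^2 / (2 a)) * (exp(2 a t) - 1)
       = ((7/5)^2 / (2*(-1/5))) * (exp((-2/5) t) - 1)
       = 49/10 - 49*exp(-2*t/5)/10.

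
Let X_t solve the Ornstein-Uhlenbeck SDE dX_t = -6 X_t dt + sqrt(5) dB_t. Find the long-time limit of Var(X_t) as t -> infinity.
lim Var(X_t) = 5/12

The OU SDE dX = -theta X dt + sigma dB admits the integrating factor exp(theta t): d(exp(theta t) X_t) = sigma exp(theta t) dB_t. Integrating from 0 to t gives X_t = x_0 * exp(-theta t) + sigma * int_0^t exp(-theta (t-s)) dB_s for any initial x_0. The Itô integral has variance (by the Itô isometry) sigma^2 * int_0^t exp(-2 theta (t - s)) ds = sigma^2 * (1 - exp(-2 theta t)) / (2 theta), independent of x_0.
With theta = 6, sigma = sqrt(5):
  Var(X_t) = (sqrt(5))^2 * (1 - exp(-2*6 t)) / (2 * 6) = 5/12 - 5*exp(-12*t)/12.
As t -> infinity, exp(-2*6 t) -> 0, so the stationary variance is sigma^2 / (2 theta) = 5/12.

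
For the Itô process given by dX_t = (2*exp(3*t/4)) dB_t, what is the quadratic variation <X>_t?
<X>_t = 8*exp(3*t/2)/3 - 8/3

For an Itô process dX_t = a(t) dt + b(t) dB_t, the quadratic variation is <X>_t = int_0^t b(s)^2 ds (the drift term does not contribute). Here b(s) = 2*exp(3*s/4), so
  b(s)^2 = 4*exp(3*s/2).
Integrating from 0 to t:
  <X>_t = int_0^t (4*exp(3*s/2)) ds = 8*exp(3*t/2)/3 - 8/3.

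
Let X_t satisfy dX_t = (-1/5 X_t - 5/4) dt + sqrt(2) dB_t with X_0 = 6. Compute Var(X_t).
Var(X_t) = 5 - 5*exp(-2*t/5)

The variance V(t) = Var(X_t) satisfies V'(t) = 2 a V(t) + c^2 with V(0) = 0 (drift coefficient is linear in X, diffusion is constant). With a = -1/5, c = sqrt(2), the solution is
  V(t) = (c^2 / (2 a)) * (exp(2 a t) - 1)
       = (sqrt(2)^2 / (2*(-1/5))) * (exp((-2/5) t) - 1)
       = 5 - 5*exp(-2*t/5).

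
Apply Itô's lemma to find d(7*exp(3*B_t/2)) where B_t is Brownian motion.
d(7*exp(3*B_t/2)) = (63*exp(3*B_t/2)/8) dt + (21*exp(3*B_t/2)/2) dB_t

Itô's formula for f(B_t) gives d f(B_t) = f'(B_t) dB_t + (1/2) f''(B_t) dt. Compute derivatives of f(x) = 7*exp(3*x/2):
  f'(x)  = 21*exp(3*x/2)/2
  f''(x) = 63*exp(3*x/2)/4
Substitute x = B_t and multiply the f'' term by 1/2:
  drift     = (1/2) * (63*exp(3*x/2)/4) evaluated at B_t = 63*exp(3*B_t/2)/8
  diffusion = (21*exp(3*x/2)/2) evaluated at B_t = 21*exp(3*B_t/2)/2
Therefore d(7*exp(3*B_t/2)) = (63*exp(3*B_t/2)/8) dt + (21*exp(3*B_t/2)/2) dB_t.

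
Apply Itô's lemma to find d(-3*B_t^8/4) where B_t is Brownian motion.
d(-3*B_t^8/4) = (-21*B_t^6) dt + (-6*B_t^7) dB_t

Itô's formula for f(B_t) gives d f(B_t) = f'(B_t) dB_t + (1/2) f''(B_t) dt. Compute derivatives of f(x) = -3*x^8/4:
  f'(x)  = -6*x^7
  f''(x) = -42*x^6
Substitute x = B_t and multiply the f'' term by 1/2:
  drift     = (1/2) * (-42*x^6) evaluated at B_t = -21*B_t^6
  diffusion = (-6*x^7) evaluated at B_t = -6*B_t^7
Therefore d(-3*B_t^8/4) = (-21*B_t^6) dt + (-6*B_t^7) dB_t.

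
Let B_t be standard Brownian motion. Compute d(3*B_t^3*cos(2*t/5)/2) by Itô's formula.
d(3*B_t^3*cos(2*t/5)/2) = (3*B_t*(-2*B_t^2*sin(2*t/5) + 15*cos(2*t/5))/10) dt + (9*B_t^2*cos(2*t/5)/2) dB_t

Itô's formula for f(t, x): d f(t, B_t) = (f_t + (1/2) f_xx) dt + f_x dB_t. Compute partials of f(t, x) = 3*x^3*cos(2*t/5)/2:
  f_t(t,x)  = -3*x^3*sin(2*t/5)/5
  f_x(t,x)  = 9*x^2*cos(2*t/5)/2
  f_xx(t,x) = 9*x*cos(2*t/5)
Assemble drift = f_t + (1/2) f_xx = 3*x*(-2*x^2*sin(2*t/5) + 15*cos(2*t/5))/10 and diffusion = f_x = 9*x^2*cos(2*t/5)/2. Substituting x = B_t:
  d(3*B_t^3*cos(2*t/5)/2) = (3*B_t*(-2*B_t^2*sin(2*t/5) + 15*cos(2*t/5))/10) dt + (9*B_t^2*cos(2*t/5)/2) dB_t.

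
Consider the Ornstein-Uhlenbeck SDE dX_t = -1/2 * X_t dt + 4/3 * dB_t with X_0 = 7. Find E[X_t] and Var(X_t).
E[X_t] = 7*exp(-t/2); Var(X_t) = 16/9 - 16*exp(-t)/9

The OU SDE dX = -theta X dt + sigma dB admits the integrating factor exp(theta t): d(exp(theta t) X_t) = sigma exp(theta t) dB_t. Integrating from 0 to t:
  X_t = x_0 * exp(-theta t) + sigma * int_0^t exp(-theta (t-s)) dB_s.
The Itô integral has mean 0 and (by the Itô isometry) variance sigma^2 * int_0^t exp(-2 theta (t - s)) ds = sigma^2 * (1 - exp(-2 theta t)) / (2 theta).
With theta = 1/2, sigma = 4/3, x_0 = 7:
  E[X_t] = 7 * exp(-1/2 t) = 7*exp(-t/2)
  Var(X_t) = (4/3)^2 * (1 - exp(-2*1/2 t)) / (2 * 1/2) = 16/9 - 16*exp(-t)/9.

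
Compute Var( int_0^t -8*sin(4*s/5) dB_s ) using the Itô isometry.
Var = 32*t - 40*sin(4*t/5)*cos(4*t/5)

The Itô integral of a deterministic integrand f(s) has mean 0 because each increment f(s) * (B_{s+ds} - B_s) has mean 0. By the Itô isometry:
  Var( int_0^t f(s) dB_s ) = E[ (int_0^t f(s) dB_s)^2 ] = int_0^t f(s)^2 ds.
Here f(s) = -8*sin(4*s/5), so f(s)^2 = 64*sin(4*s/5)^2. Integrate:
  int_0^t (64*sin(4*s/5)^2) ds = 32*t - 40*sin(4*t/5)*cos(4*t/5).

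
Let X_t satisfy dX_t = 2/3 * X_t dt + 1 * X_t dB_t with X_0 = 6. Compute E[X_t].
E[X_t] = 6*exp(2*t/3)

For GBM dX = mu X dt + sigma X dB with X_0 = x_0, apply Itô to Y = log X: dY = (mu - sigma^2/2) dt + sigma dB, so Y_t = log(x_0) + (mu - sigma^2/2) t + sigma B_t and hence X_t = x_0 * exp((mu - sigma^2/2) t + sigma B_t).
With mu = 2/3, sigma = 1, x_0 = 6, this gives:
  X_t = 6 * exp((1/6) * t + (1) * B_t).
Since sigma*B_t ~ Normal(0, sigma^2 t), E[exp(sigma*B_t)] = exp(sigma^2 t / 2); so E[X_t] = x_0 * exp((mu - sigma^2/2) t) * exp(sigma^2 t / 2) = x_0 * exp(mu t) = 6*exp(2*t/3).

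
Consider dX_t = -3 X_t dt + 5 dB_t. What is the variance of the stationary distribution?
lim Var(X_t) = 25/6

The OU SDE dX = -theta X dt + sigma dB admits the integrating factor exp(theta t): d(exp(theta t) X_t) = sigma exp(theta t) dB_t. Integrating from 0 to t gives X_t = x_0 * exp(-theta t) + sigma * int_0^t exp(-theta (t-s)) dB_s for any initial x_0. The Itô integral has variance (by the Itô isometry) sigma^2 * int_0^t exp(-2 theta (t - s)) ds = sigma^2 * (1 - exp(-2 theta t)) / (2 theta), independent of x_0.
With theta = 3, sigma = 5:
  Var(X_t) = (5)^2 * (1 - exp(-2*3 t)) / (2 * 3) = 25/6 - 25*exp(-6*t)/6.
As t -> infinity, exp(-2*3 t) -> 0, so the stationary variance is sigma^2 / (2 theta) = 25/6.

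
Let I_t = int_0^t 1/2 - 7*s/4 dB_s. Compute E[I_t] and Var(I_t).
E[I_t] = 0; Var(I_t) = t*(49*t^2 - 42*t + 12)/48

The Itô integral of a deterministic integrand f(s) has mean 0 because each increment f(s) * (B_{s+ds} - B_s) has mean 0. By the Itô isometry:
  Var( int_0^t f(s) dB_s ) = E[ (int_0^t f(s) dB_s)^2 ] = int_0^t f(s)^2 ds.
Here f(s) = 1/2 - 7*s/4, so f(s)^2 = (7*s - 2)^2/16. Integrate:
  int_0^t ((7*s - 2)^2/16) ds = t*(49*t^2 - 42*t + 12)/48.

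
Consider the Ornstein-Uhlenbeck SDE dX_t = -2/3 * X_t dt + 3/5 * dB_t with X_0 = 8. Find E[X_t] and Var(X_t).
E[X_t] = 8*exp(-2*t/3); Var(X_t) = 27/100 - 27*exp(-4*t/3)/100

The OU SDE dX = -theta X dt + sigma dB admits the integrating factor exp(theta t): d(exp(theta t) X_t) = sigma exp(theta t) dB_t. Integrating from 0 to t:
  X_t = x_0 * exp(-theta t) + sigma * int_0^t exp(-theta (t-s)) dB_s.
The Itô integral has mean 0 and (by the Itô isometry) variance sigma^2 * int_0^t exp(-2 theta (t - s)) ds = sigma^2 * (1 - exp(-2 theta t)) / (2 theta).
With theta = 2/3, sigma = 3/5, x_0 = 8:
  E[X_t] = 8 * exp(-2/3 t) = 8*exp(-2*t/3)
  Var(X_t) = (3/5)^2 * (1 - exp(-2*2/3 t)) / (2 * 2/3) = 27/100 - 27*exp(-4*t/3)/100.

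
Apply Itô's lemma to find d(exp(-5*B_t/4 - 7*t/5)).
d(exp(-5*B_t/4 - 7*t/5)) = (-99*exp(-5*B_t/4 - 7*t/5)/160) dt + (-5*exp(-5*B_t/4 - 7*t/5)/4) dB_t

Itô's formula for f(t, x): d f(t, B_t) = (f_t + (1/2) f_xx) dt + f_x dB_t. Compute partials of f(t, x) = exp(-7*t/5 - 5*x/4):
  f_t(t,x)  = -7*exp(-7*t/5 - 5*x/4)/5
  f_x(t,x)  = -5*exp(-7*t/5 - 5*x/4)/4
  f_xx(t,x) = 25*exp(-7*t/5 - 5*x/4)/16
Assemble drift = f_t + (1/2) f_xx = -99*exp(-7*t/5 - 5*x/4)/160 and diffusion = f_x = -5*exp(-7*t/5 - 5*x/4)/4. Substituting x = B_t:
  d(exp(-5*B_t/4 - 7*t/5)) = (-99*exp(-5*B_t/4 - 7*t/5)/160) dt + (-5*exp(-5*B_t/4 - 7*t/5)/4) dB_t.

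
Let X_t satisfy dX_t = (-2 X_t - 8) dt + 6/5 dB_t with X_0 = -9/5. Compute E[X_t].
E[X_t] = -4 + 11*exp(-2*t)/5

Taking expectations and using E[dB_t] = 0, the mean m(t) = E[X_t] satisfies the ODE m'(t) = a m(t) + b with m(0) = x_0. With a = -2, b = -8, x_0 = -9/5, the solution is
  m(t) = x_0 * exp(a t) + (b/a) * (exp(a t) - 1)
       = (-9/5) * exp((-2) t) + ((-8)/(-2)) * (exp((-2) t) - 1)
       = -4 + 11*exp(-2*t)/5.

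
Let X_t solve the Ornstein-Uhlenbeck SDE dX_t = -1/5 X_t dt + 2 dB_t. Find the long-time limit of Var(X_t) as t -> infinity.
lim Var(X_t) = 10

The OU SDE dX = -theta X dt + sigma dB admits the integrating factor exp(theta t): d(exp(theta t) X_t) = sigma exp(theta t) dB_t. Integrating from 0 to t gives X_t = x_0 * exp(-theta t) + sigma * int_0^t exp(-theta (t-s)) dB_s for any initial x_0. The Itô integral has variance (by the Itô isometry) sigma^2 * int_0^t exp(-2 theta (t - s)) ds = sigma^2 * (1 - exp(-2 theta t)) / (2 theta), independent of x_0.
With theta = 1/5, sigma = 2:
  Var(X_t) = (2)^2 * (1 - exp(-2*1/5 t)) / (2 * 1/5) = 10 - 10*exp(-2*t/5).
As t -> infinity, exp(-2*1/5 t) -> 0, so the stationary variance is sigma^2 / (2 theta) = 10.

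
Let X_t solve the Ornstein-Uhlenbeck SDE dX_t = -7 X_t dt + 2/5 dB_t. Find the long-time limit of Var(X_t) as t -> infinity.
lim Var(X_t) = 2/175

The OU SDE dX = -theta X dt + sigma dB admits the integrating factor exp(theta t): d(exp(theta t) X_t) = sigma exp(theta t) dB_t. Integrating from 0 to t gives X_t = x_0 * exp(-theta t) + sigma * int_0^t exp(-theta (t-s)) dB_s for any initial x_0. The Itô integral has variance (by the Itô isometry) sigma^2 * int_0^t exp(-2 theta (t - s)) ds = sigma^2 * (1 - exp(-2 theta t)) / (2 theta), independent of x_0.
With theta = 7, sigma = 2/5:
  Var(X_t) = (2/5)^2 * (1 - exp(-2*7 t)) / (2 * 7) = 2/175 - 2*exp(-14*t)/175.
As t -> infinity, exp(-2*7 t) -> 0, so the stationary variance is sigma^2 / (2 theta) = 2/175.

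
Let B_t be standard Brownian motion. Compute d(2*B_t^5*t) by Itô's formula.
d(2*B_t^5*t) = (2*B_t^3*(B_t^2 + 10*t)) dt + (10*B_t^4*t) dB_t

Itô's formula for f(t, x): d f(t, B_t) = (f_t + (1/2) f_xx) dt + f_x dB_t. Compute partials of f(t, x) = 2*t*x^5:
  f_t(t,x)  = 2*x^5
  f_x(t,x)  = 10*t*x^4
  f_xx(t,x) = 40*t*x^3
Assemble drift = f_t + (1/2) f_xx = 2*x^3*(10*t + x^2) and diffusion = f_x = 10*t*x^4. Substituting x = B_t:
  d(2*B_t^5*t) = (2*B_t^3*(B_t^2 + 10*t)) dt + (10*B_t^4*t) dB_t.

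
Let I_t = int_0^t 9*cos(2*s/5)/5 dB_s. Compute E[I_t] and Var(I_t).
E[I_t] = 0; Var(I_t) = 81*t/50 + 81*sin(4*t/5)/40

The Itô integral of a deterministic integrand f(s) has mean 0 because each increment f(s) * (B_{s+ds} - B_s) has mean 0. By the Itô isometry:
  Var( int_0^t f(s) dB_s ) = E[ (int_0^t f(s) dB_s)^2 ] = int_0^t f(s)^2 ds.
Here f(s) = 9*cos(2*s/5)/5, so f(s)^2 = 81*cos(2*s/5)^2/25. Integrate:
  int_0^t (81*cos(2*s/5)^2/25) ds = 81*t/50 + 81*sin(4*t/5)/40.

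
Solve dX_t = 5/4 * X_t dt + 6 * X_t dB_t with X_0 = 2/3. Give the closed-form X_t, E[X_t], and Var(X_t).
X_t = 2/3 * exp((-67/4) t + (6) B_t); E[X_t] = 2*exp(5*t/4)/3; Var(X_t) = 4*(exp(36*t) - 1)*exp(5*t/2)/9

For GBM dX = mu X dt + sigma X dB with X_0 = x_0, apply Itô to Y = log X: dY = (mu - sigma^2/2) dt + sigma dB, so Y_t = log(x_0) + (mu - sigma^2/2) t + sigma B_t and hence X_t = x_0 * exp((mu - sigma^2/2) t + sigma B_t).
With mu = 5/4, sigma = 6, x_0 = 2/3, this gives:
  X_t = 2/3 * exp((-67/4) * t + (6) * B_t).
Since sigma*B_t ~ Normal(0, sigma^2 t), E[exp(sigma*B_t)] = exp(sigma^2 t / 2); so E[X_t] = x_0 * exp((mu - sigma^2/2) t) * exp(sigma^2 t / 2) = x_0 * exp(mu t) = 2*exp(5*t/4)/3.
Var(X_t) = E[X_t^2] - (E[X_t])^2 = x_0^2 * exp(2 mu t) * (exp(sigma^2 t) - 1) = 4*(exp(36*t) - 1)*exp(5*t/2)/9.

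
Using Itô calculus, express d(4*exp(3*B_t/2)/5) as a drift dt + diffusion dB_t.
d(4*exp(3*B_t/2)/5) = (9*exp(3*B_t/2)/10) dt + (6*exp(3*B_t/2)/5) dB_t

Itô's formula for f(B_t) gives d f(B_t) = f'(B_t) dB_t + (1/2) f''(B_t) dt. Compute derivatives of f(x) = 4*exp(3*x/2)/5:
  f'(x)  = 6*exp(3*x/2)/5
  f''(x) = 9*exp(3*x/2)/5
Substitute x = B_t and multiply the f'' term by 1/2:
  drift     = (1/2) * (9*exp(3*x/2)/5) evaluated at B_t = 9*exp(3*B_t/2)/10
  diffusion = (6*exp(3*x/2)/5) evaluated at B_t = 6*exp(3*B_t/2)/5
Therefore d(4*exp(3*B_t/2)/5) = (9*exp(3*B_t/2)/10) dt + (6*exp(3*B_t/2)/5) dB_t.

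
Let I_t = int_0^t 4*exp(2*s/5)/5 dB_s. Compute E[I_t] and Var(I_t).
E[I_t] = 0; Var(I_t) = 4*exp(4*t/5)/5 - 4/5

The Itô integral of a deterministic integrand f(s) has mean 0 because each increment f(s) * (B_{s+ds} - B_s) has mean 0. By the Itô isometry:
  Var( int_0^t f(s) dB_s ) = E[ (int_0^t f(s) dB_s)^2 ] = int_0^t f(s)^2 ds.
Here f(s) = 4*exp(2*s/5)/5, so f(s)^2 = 16*exp(4*s/5)/25. Integrate:
  int_0^t (16*exp(4*s/5)/25) ds = 4*exp(4*t/5)/5 - 4/5.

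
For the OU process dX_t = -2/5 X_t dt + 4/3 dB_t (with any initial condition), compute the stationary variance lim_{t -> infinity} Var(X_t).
lim Var(X_t) = 20/9

The OU SDE dX = -theta X dt + sigma dB admits the integrating factor exp(theta t): d(exp(theta t) X_t) = sigma exp(theta t) dB_t. Integrating from 0 to t gives X_t = x_0 * exp(-theta t) + sigma * int_0^t exp(-theta (t-s)) dB_s for any initial x_0. The Itô integral has variance (by the Itô isometry) sigma^2 * int_0^t exp(-2 theta (t - s)) ds = sigma^2 * (1 - exp(-2 theta t)) / (2 theta), independent of x_0.
With theta = 2/5, sigma = 4/3:
  Var(X_t) = (4/3)^2 * (1 - exp(-2*2/5 t)) / (2 * 2/5) = 20/9 - 20*exp(-4*t/5)/9.
As t -> infinity, exp(-2*2/5 t) -> 0, so the stationary variance is sigma^2 / (2 theta) = 20/9.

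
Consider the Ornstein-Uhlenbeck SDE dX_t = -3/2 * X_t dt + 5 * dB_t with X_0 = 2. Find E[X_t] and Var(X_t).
E[X_t] = 2*exp(-3*t/2); Var(X_t) = 25/3 - 25*exp(-3*t)/3

The OU SDE dX = -theta X dt + sigma dB admits the integrating factor exp(theta t): d(exp(theta t) X_t) = sigma exp(theta t) dB_t. Integrating from 0 to t:
  X_t = x_0 * exp(-theta t) + sigma * int_0^t exp(-theta (t-s)) dB_s.
The Itô integral has mean 0 and (by the Itô isometry) variance sigma^2 * int_0^t exp(-2 theta (t - s)) ds = sigma^2 * (1 - exp(-2 theta t)) / (2 theta).
With theta = 3/2, sigma = 5, x_0 = 2:
  E[X_t] = 2 * exp(-3/2 t) = 2*exp(-3*t/2)
  Var(X_t) = (5)^2 * (1 - exp(-2*3/2 t)) / (2 * 3/2) = 25/3 - 25*exp(-3*t)/3.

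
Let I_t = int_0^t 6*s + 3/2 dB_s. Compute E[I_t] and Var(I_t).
E[I_t] = 0; Var(I_t) = 3*t*(16*t^2 + 12*t + 3)/4

The Itô integral of a deterministic integrand f(s) has mean 0 because each increment f(s) * (B_{s+ds} - B_s) has mean 0. By the Itô isometry:
  Var( int_0^t f(s) dB_s ) = E[ (int_0^t f(s) dB_s)^2 ] = int_0^t f(s)^2 ds.
Here f(s) = 6*s + 3/2, so f(s)^2 = 9*(4*s + 1)^2/4. Integrate:
  int_0^t (9*(4*s + 1)^2/4) ds = 3*t*(16*t^2 + 12*t + 3)/4.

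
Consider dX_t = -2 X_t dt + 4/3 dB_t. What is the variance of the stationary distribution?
lim Var(X_t) = 4/9

The OU SDE dX = -theta X dt + sigma dB admits the integrating factor exp(theta t): d(exp(theta t) X_t) = sigma exp(theta t) dB_t. Integrating from 0 to t gives X_t = x_0 * exp(-theta t) + sigma * int_0^t exp(-theta (t-s)) dB_s for any initial x_0. The Itô integral has variance (by the Itô isometry) sigma^2 * int_0^t exp(-2 theta (t - s)) ds = sigma^2 * (1 - exp(-2 theta t)) / (2 theta), independent of x_0.
With theta = 2, sigma = 4/3:
  Var(X_t) = (4/3)^2 * (1 - exp(-2*2 t)) / (2 * 2) = 4/9 - 4*exp(-4*t)/9.
As t -> infinity, exp(-2*2 t) -> 0, so the stationary variance is sigma^2 / (2 theta) = 4/9.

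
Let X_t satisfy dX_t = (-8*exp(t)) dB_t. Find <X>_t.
<X>_t = 32*exp(2*t) - 32

For an Itô process dX_t = a(t) dt + b(t) dB_t, the quadratic variation is <X>_t = int_0^t b(s)^2 ds (the drift term does not contribute). Here b(s) = -8*exp(s), so
  b(s)^2 = 64*exp(2*s).
Integrating from 0 to t:
  <X>_t = int_0^t (64*exp(2*s)) ds = 32*exp(2*t) - 32.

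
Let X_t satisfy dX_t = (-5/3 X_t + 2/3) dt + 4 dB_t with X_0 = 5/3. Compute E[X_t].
E[X_t] = 2/5 + 19*exp(-5*t/3)/15

Taking expectations and using E[dB_t] = 0, the mean m(t) = E[X_t] satisfies the ODE m'(t) = a m(t) + b with m(0) = x_0. With a = -5/3, b = 2/3, x_0 = 5/3, the solution is
  m(t) = x_0 * exp(a t) + (b/a) * (exp(a t) - 1)
       = (5/3) * exp((-5/3) t) + ((2/3)/(-5/3)) * (exp((-5/3) t) - 1)
       = 2/5 + 19*exp(-5*t/3)/15.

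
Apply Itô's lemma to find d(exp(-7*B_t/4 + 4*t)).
d(exp(-7*B_t/4 + 4*t)) = (177*exp(-7*B_t/4 + 4*t)/32) dt + (-7*exp(-7*B_t/4 + 4*t)/4) dB_t

Itô's formula for f(t, x): d f(t, B_t) = (f_t + (1/2) f_xx) dt + f_x dB_t. Compute partials of f(t, x) = exp(4*t - 7*x/4):
  f_t(t,x)  = 4*exp(4*t - 7*x/4)
  f_x(t,x)  = -7*exp(4*t - 7*x/4)/4
  f_xx(t,x) = 49*exp(4*t - 7*x/4)/16
Assemble drift = f_t + (1/2) f_xx = 177*exp(4*t - 7*x/4)/32 and diffusion = f_x = -7*exp(4*t - 7*x/4)/4. Substituting x = B_t:
  d(exp(-7*B_t/4 + 4*t)) = (177*exp(-7*B_t/4 + 4*t)/32) dt + (-7*exp(-7*B_t/4 + 4*t)/4) dB_t.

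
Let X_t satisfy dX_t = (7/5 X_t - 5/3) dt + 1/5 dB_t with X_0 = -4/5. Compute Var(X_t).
Var(X_t) = exp(14*t/5)/70 - 1/70

The variance V(t) = Var(X_t) satisfies V'(t) = 2 a V(t) + c^2 with V(0) = 0 (drift coefficient is linear in X, diffusion is constant). With a = 7/5, c = 1/5, the solution is
  V(t) = (c^2 / (2 a)) * (exp(2 a t) - 1)
       = ((1/5)^2 / (2*(7/5))) * (exp((14/5) t) - 1)
       = exp(14*t/5)/70 - 1/70.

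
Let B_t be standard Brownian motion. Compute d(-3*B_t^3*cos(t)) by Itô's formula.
d(-3*B_t^3*cos(t)) = (3*B_t*(B_t^2*sin(t) - 3*cos(t))) dt + (-9*B_t^2*cos(t)) dB_t

Itô's formula for f(t, x): d f(t, B_t) = (f_t + (1/2) f_xx) dt + f_x dB_t. Compute partials of f(t, x) = -3*x^3*cos(t):
  f_t(t,x)  = 3*x^3*sin(t)
  f_x(t,x)  = -9*x^2*cos(t)
  f_xx(t,x) = -18*x*cos(t)
Assemble drift = f_t + (1/2) f_xx = 3*x*(x^2*sin(t) - 3*cos(t)) and diffusion = f_x = -9*x^2*cos(t). Substituting x = B_t:
  d(-3*B_t^3*cos(t)) = (3*B_t*(B_t^2*sin(t) - 3*cos(t))) dt + (-9*B_t^2*cos(t)) dB_t.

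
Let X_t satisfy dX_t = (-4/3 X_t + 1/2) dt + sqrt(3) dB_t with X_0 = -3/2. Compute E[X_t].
E[X_t] = 3/8 - 15*exp(-4*t/3)/8

Taking expectations and using E[dB_t] = 0, the mean m(t) = E[X_t] satisfies the ODE m'(t) = a m(t) + b with m(0) = x_0. With a = -4/3, b = 1/2, x_0 = -3/2, the solution is
  m(t) = x_0 * exp(a t) + (b/a) * (exp(a t) - 1)
       = (-3/2) * exp((-4/3) t) + ((1/2)/(-4/3)) * (exp((-4/3) t) - 1)
       = 3/8 - 15*exp(-4*t/3)/8.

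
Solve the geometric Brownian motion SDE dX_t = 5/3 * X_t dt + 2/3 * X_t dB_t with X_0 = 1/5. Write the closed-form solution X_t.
X_t = 1/5 * exp((13/9) * t + (2/3) * B_t)

For GBM dX = mu X dt + sigma X dB with X_0 = x_0, apply Itô to Y = log X: dY = (mu - sigma^2/2) dt + sigma dB, so Y_t = log(x_0) + (mu - sigma^2/2) t + sigma B_t and hence X_t = x_0 * exp((mu - sigma^2/2) t + sigma B_t).
With mu = 5/3, sigma = 2/3, x_0 = 1/5, this gives:
  X_t = 1/5 * exp((13/9) * t + (2/3) * B_t).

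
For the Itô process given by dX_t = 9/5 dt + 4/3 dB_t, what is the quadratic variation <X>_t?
<X>_t = 16*t/9

For an Itô process dX_t = a(t) dt + b(t) dB_t, the quadratic variation is <X>_t = int_0^t b(s)^2 ds (the drift term does not contribute). Here b(s) = 4/3, so
  b(s)^2 = 16/9.
Integrating from 0 to t:
  <X>_t = int_0^t (16/9) ds = 16*t/9.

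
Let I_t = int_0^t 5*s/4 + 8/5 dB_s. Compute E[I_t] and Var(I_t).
E[I_t] = 0; Var(I_t) = t*(625*t^2 + 2400*t + 3072)/1200

The Itô integral of a deterministic integrand f(s) has mean 0 because each increment f(s) * (B_{s+ds} - B_s) has mean 0. By the Itô isometry:
  Var( int_0^t f(s) dB_s ) = E[ (int_0^t f(s) dB_s)^2 ] = int_0^t f(s)^2 ds.
Here f(s) = 5*s/4 + 8/5, so f(s)^2 = (25*s + 32)^2/400. Integrate:
  int_0^t ((25*s + 32)^2/400) ds = t*(625*t^2 + 2400*t + 3072)/1200.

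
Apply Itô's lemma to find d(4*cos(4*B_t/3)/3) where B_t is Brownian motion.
d(4*cos(4*B_t/3)/3) = (-32*cos(4*B_t/3)/27) dt + (-16*sin(4*B_t/3)/9) dB_t

Itô's formula for f(B_t) gives d f(B_t) = f'(B_t) dB_t + (1/2) f''(B_t) dt. Compute derivatives of f(x) = 4*cos(4*x/3)/3:
  f'(x)  = -16*sin(4*x/3)/9
  f''(x) = -64*cos(4*x/3)/27
Substitute x = B_t and multiply the f'' term by 1/2:
  drift     = (1/2) * (-64*cos(4*x/3)/27) evaluated at B_t = -32*cos(4*B_t/3)/27
  diffusion = (-16*sin(4*x/3)/9) evaluated at B_t = -16*sin(4*B_t/3)/9
Therefore d(4*cos(4*B_t/3)/3) = (-32*cos(4*B_t/3)/27) dt + (-16*sin(4*B_t/3)/9) dB_t.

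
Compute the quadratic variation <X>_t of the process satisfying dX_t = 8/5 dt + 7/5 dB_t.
<X>_t = 49*t/25

For an Itô process dX_t = a(t) dt + b(t) dB_t, the quadratic variation is <X>_t = int_0^t b(s)^2 ds (the drift term does not contribute). Here b(s) = 7/5, so
  b(s)^2 = 49/25.
Integrating from 0 to t:
  <X>_t = int_0^t (49/25) ds = 49*t/25.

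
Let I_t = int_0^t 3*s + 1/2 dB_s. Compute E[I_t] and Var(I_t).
E[I_t] = 0; Var(I_t) = t*(12*t^2 + 6*t + 1)/4

The Itô integral of a deterministic integrand f(s) has mean 0 because each increment f(s) * (B_{s+ds} - B_s) has mean 0. By the Itô isometry:
  Var( int_0^t f(s) dB_s ) = E[ (int_0^t f(s) dB_s)^2 ] = int_0^t f(s)^2 ds.
Here f(s) = 3*s + 1/2, so f(s)^2 = (6*s + 1)^2/4. Integrate:
  int_0^t ((6*s + 1)^2/4) ds = t*(12*t^2 + 6*t + 1)/4.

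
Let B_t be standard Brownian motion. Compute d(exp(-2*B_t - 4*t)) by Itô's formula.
d(exp(-2*B_t - 4*t)) = (-2*exp(-2*B_t - 4*t)) dt + (-2*exp(-2*B_t - 4*t)) dB_t

Itô's formula for f(t, x): d f(t, B_t) = (f_t + (1/2) f_xx) dt + f_x dB_t. Compute partials of f(t, x) = exp(-4*t - 2*x):
  f_t(t,x)  = -4*exp(-4*t - 2*x)
  f_x(t,x)  = -2*exp(-4*t - 2*x)
  f_xx(t,x) = 4*exp(-4*t - 2*x)
Assemble drift = f_t + (1/2) f_xx = -2*exp(-4*t - 2*x) and diffusion = f_x = -2*exp(-4*t - 2*x). Substituting x = B_t:
  d(exp(-2*B_t - 4*t)) = (-2*exp(-2*B_t - 4*t)) dt + (-2*exp(-2*B_t - 4*t)) dB_t.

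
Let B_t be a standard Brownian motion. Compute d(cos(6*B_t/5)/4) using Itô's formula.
d(cos(6*B_t/5)/4) = (-9*cos(6*B_t/5)/50) dt + (-3*sin(6*B_t/5)/10) dB_t

Itô's formula for f(B_t) gives d f(B_t) = f'(B_t) dB_t + (1/2) f''(B_t) dt. Compute derivatives of f(x) = cos(6*x/5)/4:
  f'(x)  = -3*sin(6*x/5)/10
  f''(x) = -9*cos(6*x/5)/25
Substitute x = B_t and multiply the f'' term by 1/2:
  drift     = (1/2) * (-9*cos(6*x/5)/25) evaluated at B_t = -9*cos(6*B_t/5)/50
  diffusion = (-3*sin(6*x/5)/10) evaluated at B_t = -3*sin(6*B_t/5)/10
Therefore d(cos(6*B_t/5)/4) = (-9*cos(6*B_t/5)/50) dt + (-3*sin(6*B_t/5)/10) dB_t.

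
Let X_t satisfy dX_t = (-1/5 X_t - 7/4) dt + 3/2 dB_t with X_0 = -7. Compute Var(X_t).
Var(X_t) = 45/8 - 45*exp(-2*t/5)/8

The variance V(t) = Var(X_t) satisfies V'(t) = 2 a V(t) + c^2 with V(0) = 0 (drift coefficient is linear in X, diffusion is constant). With a = -1/5, c = 3/2, the solution is
  V(t) = (c^2 / (2 a)) * (exp(2 a t) - 1)
       = ((3/2)^2 / (2*(-1/5))) * (exp((-2/5) t) - 1)
       = 45/8 - 45*exp(-2*t/5)/8.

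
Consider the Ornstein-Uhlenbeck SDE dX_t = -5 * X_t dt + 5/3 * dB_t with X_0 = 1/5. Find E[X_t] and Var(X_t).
E[X_t] = exp(-5*t)/5; Var(X_t) = 5/18 - 5*exp(-10*t)/18

The OU SDE dX = -theta X dt + sigma dB admits the integrating factor exp(theta t): d(exp(theta t) X_t) = sigma exp(theta t) dB_t. Integrating from 0 to t:
  X_t = x_0 * exp(-theta t) + sigma * int_0^t exp(-theta (t-s)) dB_s.
The Itô integral has mean 0 and (by the Itô isometry) variance sigma^2 * int_0^t exp(-2 theta (t - s)) ds = sigma^2 * (1 - exp(-2 theta t)) / (2 theta).
With theta = 5, sigma = 5/3, x_0 = 1/5:
  E[X_t] = 1/5 * exp(-5 t) = exp(-5*t)/5
  Var(X_t) = (5/3)^2 * (1 - exp(-2*5 t)) / (2 * 5) = 5/18 - 5*exp(-10*t)/18.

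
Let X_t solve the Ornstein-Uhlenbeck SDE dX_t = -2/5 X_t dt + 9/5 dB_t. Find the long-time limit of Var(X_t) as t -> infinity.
lim Var(X_t) = 81/20

The OU SDE dX = -theta X dt + sigma dB admits the integrating factor exp(theta t): d(exp(theta t) X_t) = sigma exp(theta t) dB_t. Integrating from 0 to t gives X_t = x_0 * exp(-theta t) + sigma * int_0^t exp(-theta (t-s)) dB_s for any initial x_0. The Itô integral has variance (by the Itô isometry) sigma^2 * int_0^t exp(-2 theta (t - s)) ds = sigma^2 * (1 - exp(-2 theta t)) / (2 theta), independent of x_0.
With theta = 2/5, sigma = 9/5:
  Var(X_t) = (9/5)^2 * (1 - exp(-2*2/5 t)) / (2 * 2/5) = 81/20 - 81*exp(-4*t/5)/20.
As t -> infinity, exp(-2*2/5 t) -> 0, so the stationary variance is sigma^2 / (2 theta) = 81/20.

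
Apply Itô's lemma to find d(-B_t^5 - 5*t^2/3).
d(-B_t^5 - 5*t^2/3) = (-10*B_t^3 - 10*t/3) dt + (-5*B_t^4) dB_t

Itô's formula for f(t, x): d f(t, B_t) = (f_t + (1/2) f_xx) dt + f_x dB_t. Compute partials of f(t, x) = -5*t^2/3 - x^5:
  f_t(t,x)  = -10*t/3
  f_x(t,x)  = -5*x^4
  f_xx(t,x) = -20*x^3
Assemble drift = f_t + (1/2) f_xx = -10*t/3 - 10*x^3 and diffusion = f_x = -5*x^4. Substituting x = B_t:
  d(-B_t^5 - 5*t^2/3) = (-10*B_t^3 - 10*t/3) dt + (-5*B_t^4) dB_t.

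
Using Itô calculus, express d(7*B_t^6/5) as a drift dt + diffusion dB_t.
d(7*B_t^6/5) = (21*B_t^4) dt + (42*B_t^5/5) dB_t

Itô's formula for f(B_t) gives d f(B_t) = f'(B_t) dB_t + (1/2) f''(B_t) dt. Compute derivatives of f(x) = 7*x^6/5:
  f'(x)  = 42*x^5/5
  f''(x) = 42*x^4
Substitute x = B_t and multiply the f'' term by 1/2:
  drift     = (1/2) * (42*x^4) evaluated at B_t = 21*B_t^4
  diffusion = (42*x^5/5) evaluated at B_t = 42*B_t^5/5
Therefore d(7*B_t^6/5) = (21*B_t^4) dt + (42*B_t^5/5) dB_t.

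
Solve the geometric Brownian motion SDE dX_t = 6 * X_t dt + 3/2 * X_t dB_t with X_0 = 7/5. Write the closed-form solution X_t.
X_t = 7/5 * exp((39/8) * t + (3/2) * B_t)

For GBM dX = mu X dt + sigma X dB with X_0 = x_0, apply Itô to Y = log X: dY = (mu - sigma^2/2) dt + sigma dB, so Y_t = log(x_0) + (mu - sigma^2/2) t + sigma B_t and hence X_t = x_0 * exp((mu - sigma^2/2) t + sigma B_t).
With mu = 6, sigma = 3/2, x_0 = 7/5, this gives:
  X_t = 7/5 * exp((39/8) * t + (3/2) * B_t).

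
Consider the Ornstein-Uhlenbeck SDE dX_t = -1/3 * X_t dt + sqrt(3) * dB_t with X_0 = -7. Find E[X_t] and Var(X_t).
E[X_t] = -7*exp(-t/3); Var(X_t) = 9/2 - 9*exp(-2*t/3)/2

The OU SDE dX = -theta X dt + sigma dB admits the integrating factor exp(theta t): d(exp(theta t) X_t) = sigma exp(theta t) dB_t. Integrating from 0 to t:
  X_t = x_0 * exp(-theta t) + sigma * int_0^t exp(-theta (t-s)) dB_s.
The Itô integral has mean 0 and (by the Itô isometry) variance sigma^2 * int_0^t exp(-2 theta (t - s)) ds = sigma^2 * (1 - exp(-2 theta t)) / (2 theta).
With theta = 1/3, sigma = sqrt(3), x_0 = -7:
  E[X_t] = -7 * exp(-1/3 t) = -7*exp(-t/3)
  Var(X_t) = (sqrt(3))^2 * (1 - exp(-2*1/3 t)) / (2 * 1/3) = 9/2 - 9*exp(-2*t/3)/2.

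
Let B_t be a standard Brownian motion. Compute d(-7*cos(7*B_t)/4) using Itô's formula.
d(-7*cos(7*B_t)/4) = (343*cos(7*B_t)/8) dt + (49*sin(7*B_t)/4) dB_t

Itô's formula for f(B_t) gives d f(B_t) = f'(B_t) dB_t + (1/2) f''(B_t) dt. Compute derivatives of f(x) = -7*cos(7*x)/4:
  f'(x)  = 49*sin(7*x)/4
  f''(x) = 343*cos(7*x)/4
Substitute x = B_t and multiply the f'' term by 1/2:
  drift     = (1/2) * (343*cos(7*x)/4) evaluated at B_t = 343*cos(7*B_t)/8
  diffusion = (49*sin(7*x)/4) evaluated at B_t = 49*sin(7*B_t)/4
Therefore d(-7*cos(7*B_t)/4) = (343*cos(7*B_t)/8) dt + (49*sin(7*B_t)/4) dB_t.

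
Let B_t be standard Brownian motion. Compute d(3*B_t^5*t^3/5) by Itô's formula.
d(3*B_t^5*t^3/5) = (B_t^3*t^2*(9*B_t^2/5 + 6*t)) dt + (3*B_t^4*t^3) dB_t

Itô's formula for f(t, x): d f(t, B_t) = (f_t + (1/2) f_xx) dt + f_x dB_t. Compute partials of f(t, x) = 3*t^3*x^5/5:
  f_t(t,x)  = 9*t^2*x^5/5
  f_x(t,x)  = 3*t^3*x^4
  f_xx(t,x) = 12*t^3*x^3
Assemble drift = f_t + (1/2) f_xx = t^2*x^3*(6*t + 9*x^2/5) and diffusion = f_x = 3*t^3*x^4. Substituting x = B_t:
  d(3*B_t^5*t^3/5) = (B_t^3*t^2*(9*B_t^2/5 + 6*t)) dt + (3*B_t^4*t^3) dB_t.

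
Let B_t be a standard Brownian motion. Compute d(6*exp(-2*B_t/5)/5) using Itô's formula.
d(6*exp(-2*B_t/5)/5) = (12*exp(-2*B_t/5)/125) dt + (-12*exp(-2*B_t/5)/25) dB_t

Itô's formula for f(B_t) gives d f(B_t) = f'(B_t) dB_t + (1/2) f''(B_t) dt. Compute derivatives of f(x) = 6*exp(-2*x/5)/5:
  f'(x)  = -12*exp(-2*x/5)/25
  f''(x) = 24*exp(-2*x/5)/125
Substitute x = B_t and multiply the f'' term by 1/2:
  drift     = (1/2) * (24*exp(-2*x/5)/125) evaluated at B_t = 12*exp(-2*B_t/5)/125
  diffusion = (-12*exp(-2*x/5)/25) evaluated at B_t = -12*exp(-2*B_t/5)/25
Therefore d(6*exp(-2*B_t/5)/5) = (12*exp(-2*B_t/5)/125) dt + (-12*exp(-2*B_t/5)/25) dB_t.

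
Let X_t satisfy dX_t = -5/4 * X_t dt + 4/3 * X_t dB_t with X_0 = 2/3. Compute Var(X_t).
Var(X_t) = (4*exp(16*t/9) - 4)*exp(-5*t/2)/9

For GBM dX = mu X dt + sigma X dB with X_0 = x_0, apply Itô to Y = log X: dY = (mu - sigma^2/2) dt + sigma dB, so Y_t = log(x_0) + (mu - sigma^2/2) t + sigma B_t and hence X_t = x_0 * exp((mu - sigma^2/2) t + sigma B_t).
With mu = -5/4, sigma = 4/3, x_0 = 2/3, this gives:
  X_t = 2/3 * exp((-77/36) * t + (4/3) * B_t).
Since sigma*B_t ~ Normal(0, sigma^2 t), E[exp(sigma*B_t)] = exp(sigma^2 t / 2); so E[X_t] = x_0 * exp((mu - sigma^2/2) t) * exp(sigma^2 t / 2) = x_0 * exp(mu t) = 2*exp(-5*t/4)/3.
Var(X_t) = E[X_t^2] - (E[X_t])^2 = x_0^2 * exp(2 mu t) * (exp(sigma^2 t) - 1) = (4*exp(16*t/9) - 4)*exp(-5*t/2)/9.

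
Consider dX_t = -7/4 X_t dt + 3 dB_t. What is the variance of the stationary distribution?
lim Var(X_t) = 18/7

The OU SDE dX = -theta X dt + sigma dB admits the integrating factor exp(theta t): d(exp(theta t) X_t) = sigma exp(theta t) dB_t. Integrating from 0 to t gives X_t = x_0 * exp(-theta t) + sigma * int_0^t exp(-theta (t-s)) dB_s for any initial x_0. The Itô integral has variance (by the Itô isometry) sigma^2 * int_0^t exp(-2 theta (t - s)) ds = sigma^2 * (1 - exp(-2 theta t)) / (2 theta), independent of x_0.
With theta = 7/4, sigma = 3:
  Var(X_t) = (3)^2 * (1 - exp(-2*7/4 t)) / (2 * 7/4) = 18/7 - 18*exp(-7*t/2)/7.
As t -> infinity, exp(-2*7/4 t) -> 0, so the stationary variance is sigma^2 / (2 theta) = 18/7.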